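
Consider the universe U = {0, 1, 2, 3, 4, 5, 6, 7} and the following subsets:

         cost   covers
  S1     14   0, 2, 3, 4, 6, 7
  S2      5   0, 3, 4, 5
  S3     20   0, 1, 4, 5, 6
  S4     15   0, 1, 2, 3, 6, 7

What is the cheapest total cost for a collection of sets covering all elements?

20

S2, S4 cover every element at cost 5 + 15 = 20.
Any cover uses at least 2 sets; among all covering selections none totals below 20.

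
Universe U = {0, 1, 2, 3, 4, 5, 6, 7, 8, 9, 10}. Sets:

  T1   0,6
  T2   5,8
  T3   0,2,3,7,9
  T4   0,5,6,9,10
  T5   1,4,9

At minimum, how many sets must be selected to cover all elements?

T2, T3, T4, T5 together cover {0, 1, 2, 3, 4, 5, 6, 7, 8, 9, 10} — every element.
No 3 of the 5 sets cover everything (all 10 triples fall short), so 4 is minimum.

4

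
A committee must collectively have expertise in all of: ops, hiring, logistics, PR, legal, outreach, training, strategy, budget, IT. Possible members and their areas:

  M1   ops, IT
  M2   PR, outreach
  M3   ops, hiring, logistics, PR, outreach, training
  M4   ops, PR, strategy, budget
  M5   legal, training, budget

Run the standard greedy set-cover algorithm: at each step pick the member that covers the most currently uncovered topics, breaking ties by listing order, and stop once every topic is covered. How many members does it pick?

4

Pick 1: M3 covers 6 new topics (ops, hiring, logistics, PR, outreach, training).
Pick 2: M4 covers 2 new topics (strategy, budget).
Pick 3: M1 covers 1 new topics (IT).
Pick 4: M5 covers 1 new topics (legal).
Greedy uses 4 members.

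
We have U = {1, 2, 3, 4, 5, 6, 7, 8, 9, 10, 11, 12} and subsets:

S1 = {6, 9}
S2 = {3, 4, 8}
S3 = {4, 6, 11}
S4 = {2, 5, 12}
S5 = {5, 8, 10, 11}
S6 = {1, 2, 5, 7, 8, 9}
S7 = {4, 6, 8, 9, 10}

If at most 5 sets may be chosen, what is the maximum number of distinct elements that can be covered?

12

Choosing S1, S2, S4, S5, S6 covers {1, 2, 3, 4, 5, 6, 7, 8, 9, 10, 11, 12} — 12 elements.
That is all 12 elements.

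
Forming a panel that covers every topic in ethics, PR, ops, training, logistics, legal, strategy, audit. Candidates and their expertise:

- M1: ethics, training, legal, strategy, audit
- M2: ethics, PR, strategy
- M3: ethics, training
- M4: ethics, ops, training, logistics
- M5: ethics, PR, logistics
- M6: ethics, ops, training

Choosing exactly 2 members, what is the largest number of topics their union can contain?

7

Choosing M1, M4 covers {ethics, ops, training, logistics, legal, strategy, audit} — 7 topics.
No choice of 2 members does better; here PR is left uncovered.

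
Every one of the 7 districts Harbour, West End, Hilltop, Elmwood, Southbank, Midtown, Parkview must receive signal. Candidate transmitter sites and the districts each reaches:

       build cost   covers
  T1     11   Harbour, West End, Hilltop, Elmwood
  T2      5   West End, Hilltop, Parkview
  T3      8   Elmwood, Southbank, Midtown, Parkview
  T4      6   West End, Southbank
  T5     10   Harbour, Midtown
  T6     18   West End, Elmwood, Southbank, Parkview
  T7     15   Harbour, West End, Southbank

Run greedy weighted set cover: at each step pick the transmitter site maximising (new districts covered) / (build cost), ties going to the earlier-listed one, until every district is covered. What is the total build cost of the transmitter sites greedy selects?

23

Pick 1: T2 adds 3 new (West End, Hilltop, Parkview) at build cost 5 (ratio 3/5).
Pick 2: T3 adds 3 new (Elmwood, Southbank, Midtown) at build cost 8 (ratio 3/8).
Pick 3: T5 adds 1 new (Harbour) at build cost 10 (ratio 1/10).
Greedy total build cost: 5 + 8 + 10 = 23. (The true optimum is 19, so greedy overshoots here.)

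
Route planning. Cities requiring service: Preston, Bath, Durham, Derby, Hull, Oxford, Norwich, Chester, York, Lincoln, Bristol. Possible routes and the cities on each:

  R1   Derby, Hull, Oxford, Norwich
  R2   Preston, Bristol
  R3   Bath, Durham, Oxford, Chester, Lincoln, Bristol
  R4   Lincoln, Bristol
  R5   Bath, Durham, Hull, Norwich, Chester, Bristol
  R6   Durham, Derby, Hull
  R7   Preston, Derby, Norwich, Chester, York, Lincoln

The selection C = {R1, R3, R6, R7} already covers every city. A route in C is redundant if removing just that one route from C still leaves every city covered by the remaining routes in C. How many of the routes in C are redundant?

2

Drop R1: the rest still cover every city — redundant.
Drop R3: Bath, Bristol uncovered — not redundant.
Drop R6: the rest still cover every city — redundant.
Drop R7: Preston, York uncovered — not redundant.
2 redundant: R1, R6.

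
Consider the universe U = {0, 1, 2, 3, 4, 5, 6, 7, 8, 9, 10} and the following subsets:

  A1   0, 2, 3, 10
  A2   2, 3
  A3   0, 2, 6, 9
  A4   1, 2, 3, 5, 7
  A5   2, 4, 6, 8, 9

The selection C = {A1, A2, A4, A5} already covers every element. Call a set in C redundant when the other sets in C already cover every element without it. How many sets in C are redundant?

1

Drop A1: 0, 10 uncovered — not redundant.
Drop A2: the rest still cover every element — redundant.
Drop A4: 1, 5, 7 uncovered — not redundant.
Drop A5: 4, 6, 8, 9 uncovered — not redundant.
1 redundant: A2.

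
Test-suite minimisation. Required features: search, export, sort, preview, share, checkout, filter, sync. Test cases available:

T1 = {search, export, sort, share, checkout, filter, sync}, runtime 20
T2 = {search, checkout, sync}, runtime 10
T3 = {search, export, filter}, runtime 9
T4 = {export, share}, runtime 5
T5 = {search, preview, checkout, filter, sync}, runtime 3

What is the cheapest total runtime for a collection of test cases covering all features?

23

T1, T5 cover every feature at runtime 20 + 3 = 23.
Any cover uses at least 2 test cases; among all covering selections none totals below 23.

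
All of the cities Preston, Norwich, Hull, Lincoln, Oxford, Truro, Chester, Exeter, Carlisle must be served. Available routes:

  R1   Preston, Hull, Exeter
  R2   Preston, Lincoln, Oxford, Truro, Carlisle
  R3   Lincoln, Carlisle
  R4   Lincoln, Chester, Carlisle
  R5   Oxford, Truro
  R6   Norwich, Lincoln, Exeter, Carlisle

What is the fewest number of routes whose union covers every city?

4

R1, R2, R4, R6 together cover {Preston, Norwich, Hull, Lincoln, Oxford, Truro, Chester, Exeter, Carlisle} — every city.
No 3 of the 6 routes cover everything (all 20 triples fall short), so 4 is minimum.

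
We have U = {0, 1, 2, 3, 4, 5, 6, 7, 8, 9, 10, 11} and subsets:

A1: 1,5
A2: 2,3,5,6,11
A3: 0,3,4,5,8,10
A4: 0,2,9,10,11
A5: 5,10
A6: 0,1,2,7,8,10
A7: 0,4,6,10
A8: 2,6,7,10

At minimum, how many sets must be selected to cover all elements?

A1, A3, A4, A8 together cover {0, 1, 2, 3, 4, 5, 6, 7, 8, 9, 10, 11} — every element.
No 3 of the 8 sets cover everything (all 56 triples fall short), so 4 is minimum.

4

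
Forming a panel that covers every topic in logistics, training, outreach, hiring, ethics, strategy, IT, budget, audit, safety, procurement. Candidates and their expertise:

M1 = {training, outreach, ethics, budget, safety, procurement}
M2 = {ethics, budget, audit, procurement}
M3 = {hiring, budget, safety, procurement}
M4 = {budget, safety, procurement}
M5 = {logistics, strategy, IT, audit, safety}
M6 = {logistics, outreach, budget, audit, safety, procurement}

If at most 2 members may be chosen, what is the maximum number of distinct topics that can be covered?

10

Choosing M1, M5 covers {logistics, training, outreach, ethics, strategy, IT, budget, audit, safety, procurement} — 10 topics.
No choice of 2 members does better; here hiring is left uncovered.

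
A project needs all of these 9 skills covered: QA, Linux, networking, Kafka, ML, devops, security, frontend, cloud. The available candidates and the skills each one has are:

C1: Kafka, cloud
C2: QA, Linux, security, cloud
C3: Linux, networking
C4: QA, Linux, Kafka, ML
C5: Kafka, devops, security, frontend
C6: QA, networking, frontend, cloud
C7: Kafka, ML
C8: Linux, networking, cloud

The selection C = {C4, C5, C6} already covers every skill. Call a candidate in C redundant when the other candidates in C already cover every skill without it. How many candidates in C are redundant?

0

Drop C4: Linux, ML uncovered — not redundant.
Drop C5: devops, security uncovered — not redundant.
Drop C6: networking, cloud uncovered — not redundant.
None of the candidates in C is redundant.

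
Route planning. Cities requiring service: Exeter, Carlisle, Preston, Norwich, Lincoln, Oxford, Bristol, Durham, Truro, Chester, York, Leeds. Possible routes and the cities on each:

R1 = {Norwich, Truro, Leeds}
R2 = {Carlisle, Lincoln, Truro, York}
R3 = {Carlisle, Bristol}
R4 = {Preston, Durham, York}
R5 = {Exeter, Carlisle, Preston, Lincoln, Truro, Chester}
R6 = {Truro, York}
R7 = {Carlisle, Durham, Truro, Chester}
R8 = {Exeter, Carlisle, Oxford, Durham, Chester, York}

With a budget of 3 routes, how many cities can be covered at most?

Choosing R1, R5, R8 covers {Exeter, Carlisle, Preston, Norwich, Lincoln, Oxford, Durham, Truro, Chester, York, Leeds} — 11 cities.
No choice of 3 routes does better; here Bristol is left uncovered.

11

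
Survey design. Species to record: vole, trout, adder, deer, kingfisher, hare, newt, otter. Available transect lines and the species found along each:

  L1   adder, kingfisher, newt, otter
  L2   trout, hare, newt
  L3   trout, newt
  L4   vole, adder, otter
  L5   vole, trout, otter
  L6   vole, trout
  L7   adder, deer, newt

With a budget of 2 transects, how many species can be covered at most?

Choosing L1, L2 covers {trout, adder, kingfisher, hare, newt, otter} — 6 species.
No choice of 2 transects does better; here vole, deer are left uncovered.

6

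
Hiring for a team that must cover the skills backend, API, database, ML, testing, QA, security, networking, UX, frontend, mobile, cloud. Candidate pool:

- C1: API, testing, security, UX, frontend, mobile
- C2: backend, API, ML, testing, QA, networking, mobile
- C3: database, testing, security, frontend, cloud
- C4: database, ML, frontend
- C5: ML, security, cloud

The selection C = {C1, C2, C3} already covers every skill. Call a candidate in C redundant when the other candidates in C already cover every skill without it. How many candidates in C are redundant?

0

Drop C1: UX uncovered — not redundant.
Drop C2: backend, ML, QA, networking uncovered — not redundant.
Drop C3: database, cloud uncovered — not redundant.
None of the candidates in C is redundant.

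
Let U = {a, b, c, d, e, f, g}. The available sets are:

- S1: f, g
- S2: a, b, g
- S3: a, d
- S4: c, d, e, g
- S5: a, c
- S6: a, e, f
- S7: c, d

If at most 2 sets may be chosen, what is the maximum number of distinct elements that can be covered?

6

Choosing S2, S4 covers {a, b, c, d, e, g} — 6 elements.
No choice of 2 sets does better; here f is left uncovered.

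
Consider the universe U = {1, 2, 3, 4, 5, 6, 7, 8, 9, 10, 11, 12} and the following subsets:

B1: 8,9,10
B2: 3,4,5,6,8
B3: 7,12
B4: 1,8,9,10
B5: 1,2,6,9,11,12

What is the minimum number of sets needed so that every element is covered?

4

B1, B2, B3, B5 together cover {1, 2, 3, 4, 5, 6, 7, 8, 9, 10, 11, 12} — every element.
No 3 of the 5 sets cover everything (all 10 triples fall short), so 4 is minimum.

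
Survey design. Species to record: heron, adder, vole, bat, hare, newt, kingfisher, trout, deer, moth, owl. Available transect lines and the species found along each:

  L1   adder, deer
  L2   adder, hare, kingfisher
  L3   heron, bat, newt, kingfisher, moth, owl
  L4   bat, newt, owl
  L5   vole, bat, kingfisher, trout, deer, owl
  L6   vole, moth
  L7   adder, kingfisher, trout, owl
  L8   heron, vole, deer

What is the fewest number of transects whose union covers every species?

L2, L3, L5 together cover {heron, adder, vole, bat, hare, newt, kingfisher, trout, deer, moth, owl} — every species.
No 2 of the 8 transects cover everything (all 28 pairs fall short), so 3 is minimum.

3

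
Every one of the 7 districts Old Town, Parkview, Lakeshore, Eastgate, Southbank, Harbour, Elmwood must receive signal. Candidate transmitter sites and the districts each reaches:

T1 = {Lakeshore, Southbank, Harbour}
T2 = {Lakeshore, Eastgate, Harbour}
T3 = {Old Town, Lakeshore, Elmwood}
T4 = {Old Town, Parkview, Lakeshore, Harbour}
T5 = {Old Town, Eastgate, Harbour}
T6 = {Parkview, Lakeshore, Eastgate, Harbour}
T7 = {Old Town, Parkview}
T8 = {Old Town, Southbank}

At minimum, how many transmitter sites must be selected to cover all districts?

3

T1, T3, T6 together cover {Old Town, Parkview, Lakeshore, Eastgate, Southbank, Harbour, Elmwood} — every district.
No 2 of the 8 transmitter sites cover everything (all 28 pairs fall short), so 3 is minimum.
Greedy (largest uncovered first) would take T4, T1, T2, T3 — 4 transmitter sites — but 3 suffice.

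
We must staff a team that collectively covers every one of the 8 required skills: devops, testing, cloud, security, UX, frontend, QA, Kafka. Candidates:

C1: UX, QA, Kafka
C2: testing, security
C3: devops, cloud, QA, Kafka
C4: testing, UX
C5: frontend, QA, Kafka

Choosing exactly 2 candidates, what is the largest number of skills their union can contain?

6

Choosing C2, C3 covers {devops, testing, cloud, security, QA, Kafka} — 6 skills.
No choice of 2 candidates does better; here UX, frontend are left uncovered.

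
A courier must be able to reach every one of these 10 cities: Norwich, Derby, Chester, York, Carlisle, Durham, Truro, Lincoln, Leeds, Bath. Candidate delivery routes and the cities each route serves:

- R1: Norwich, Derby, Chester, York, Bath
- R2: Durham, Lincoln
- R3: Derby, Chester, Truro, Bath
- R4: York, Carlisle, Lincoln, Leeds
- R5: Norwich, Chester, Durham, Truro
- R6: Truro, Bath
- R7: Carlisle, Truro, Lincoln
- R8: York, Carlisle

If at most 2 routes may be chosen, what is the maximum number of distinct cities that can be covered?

8

Choosing R1, R4 covers {Norwich, Derby, Chester, York, Carlisle, Lincoln, Leeds, Bath} — 8 cities.
No choice of 2 routes does better; here Durham, Truro are left uncovered.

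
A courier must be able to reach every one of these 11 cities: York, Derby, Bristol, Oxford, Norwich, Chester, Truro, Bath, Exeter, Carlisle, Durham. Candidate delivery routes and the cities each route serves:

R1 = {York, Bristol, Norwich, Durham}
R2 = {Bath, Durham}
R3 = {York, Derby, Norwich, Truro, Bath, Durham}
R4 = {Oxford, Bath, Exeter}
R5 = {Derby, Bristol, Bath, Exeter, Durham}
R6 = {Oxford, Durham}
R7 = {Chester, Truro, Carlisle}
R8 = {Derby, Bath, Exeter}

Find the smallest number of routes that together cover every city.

R1, R3, R4, R7 together cover {York, Derby, Bristol, Oxford, Norwich, Chester, Truro, Bath, Exeter, Carlisle, Durham} — every city.
No 3 of the 8 routes cover everything (all 56 triples fall short), so 4 is minimum.

4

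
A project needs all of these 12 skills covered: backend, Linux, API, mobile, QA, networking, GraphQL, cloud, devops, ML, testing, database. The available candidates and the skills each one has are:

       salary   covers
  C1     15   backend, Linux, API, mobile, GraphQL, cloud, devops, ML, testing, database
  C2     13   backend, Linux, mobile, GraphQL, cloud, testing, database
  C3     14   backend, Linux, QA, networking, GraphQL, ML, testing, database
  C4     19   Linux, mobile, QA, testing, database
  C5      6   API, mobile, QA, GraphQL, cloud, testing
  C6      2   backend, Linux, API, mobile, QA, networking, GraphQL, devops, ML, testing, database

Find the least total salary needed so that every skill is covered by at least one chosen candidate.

8

C5, C6 cover every skill at salary 6 + 2 = 8.
Any cover uses at least 2 candidates; among all covering selections none totals below 8.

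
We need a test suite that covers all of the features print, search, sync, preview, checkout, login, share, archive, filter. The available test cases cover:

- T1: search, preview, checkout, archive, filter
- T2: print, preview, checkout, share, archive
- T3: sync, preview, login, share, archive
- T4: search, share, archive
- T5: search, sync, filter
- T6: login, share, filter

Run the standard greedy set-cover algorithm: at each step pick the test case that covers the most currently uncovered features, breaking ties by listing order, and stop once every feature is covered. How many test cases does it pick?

3

Pick 1: T1 covers 5 new features (search, preview, checkout, archive, filter).
Pick 2: T3 covers 3 new features (sync, login, share).
Pick 3: T2 covers 1 new features (print).
Greedy uses 3 test cases.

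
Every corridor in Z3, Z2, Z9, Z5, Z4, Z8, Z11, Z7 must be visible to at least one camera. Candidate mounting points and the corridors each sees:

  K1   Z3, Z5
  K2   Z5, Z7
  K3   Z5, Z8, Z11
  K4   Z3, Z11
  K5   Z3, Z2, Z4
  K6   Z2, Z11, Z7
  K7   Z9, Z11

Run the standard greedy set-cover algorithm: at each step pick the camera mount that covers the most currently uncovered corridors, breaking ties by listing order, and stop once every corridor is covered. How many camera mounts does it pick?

Pick 1: K3 covers 3 new corridors (Z5, Z8, Z11).
Pick 2: K5 covers 3 new corridors (Z3, Z2, Z4).
Pick 3: K2 covers 1 new corridors (Z7).
Pick 4: K7 covers 1 new corridors (Z9).
Greedy uses 4 camera mounts.

4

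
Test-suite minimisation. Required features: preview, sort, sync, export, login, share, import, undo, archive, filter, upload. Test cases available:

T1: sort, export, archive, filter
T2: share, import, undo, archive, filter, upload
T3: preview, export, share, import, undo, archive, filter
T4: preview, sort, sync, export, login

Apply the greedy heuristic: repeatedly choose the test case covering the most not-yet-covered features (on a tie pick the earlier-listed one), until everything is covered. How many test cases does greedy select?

3

Pick 1: T3 covers 7 new features (preview, export, share, import, undo, archive, filter).
Pick 2: T4 covers 3 new features (sort, sync, login).
Pick 3: T2 covers 1 new features (upload).
Greedy uses 3 test cases. (The true minimum is 2.)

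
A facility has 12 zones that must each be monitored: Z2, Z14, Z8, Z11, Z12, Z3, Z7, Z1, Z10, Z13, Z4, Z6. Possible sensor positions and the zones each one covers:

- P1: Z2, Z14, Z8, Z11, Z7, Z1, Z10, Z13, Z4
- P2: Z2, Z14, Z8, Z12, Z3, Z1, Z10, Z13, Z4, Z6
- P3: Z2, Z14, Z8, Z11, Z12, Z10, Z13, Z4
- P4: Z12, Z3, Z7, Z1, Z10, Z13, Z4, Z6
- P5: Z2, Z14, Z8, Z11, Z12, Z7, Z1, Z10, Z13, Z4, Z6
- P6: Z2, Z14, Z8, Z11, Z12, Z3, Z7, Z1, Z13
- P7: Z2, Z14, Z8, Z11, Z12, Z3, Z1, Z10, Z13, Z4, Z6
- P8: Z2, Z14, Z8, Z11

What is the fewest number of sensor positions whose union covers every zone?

2

P1, P2 together cover {Z2, Z14, Z8, Z11, Z12, Z3, Z7, Z1, Z10, Z13, Z4, Z6} — every zone.
No single sensor position contains all 12 zones, so 2 is optimal.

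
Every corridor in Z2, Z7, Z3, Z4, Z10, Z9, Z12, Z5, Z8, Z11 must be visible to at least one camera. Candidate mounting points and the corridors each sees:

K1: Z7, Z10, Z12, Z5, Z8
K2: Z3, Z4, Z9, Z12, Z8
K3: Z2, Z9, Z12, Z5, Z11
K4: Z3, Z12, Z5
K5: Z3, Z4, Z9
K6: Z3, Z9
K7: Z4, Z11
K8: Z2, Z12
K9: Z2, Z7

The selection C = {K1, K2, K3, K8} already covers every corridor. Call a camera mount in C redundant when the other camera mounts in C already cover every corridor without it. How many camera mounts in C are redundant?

Drop K1: Z7, Z10 uncovered — not redundant.
Drop K2: Z3, Z4 uncovered — not redundant.
Drop K3: Z11 uncovered — not redundant.
Drop K8: the rest still cover every corridor — redundant.
1 redundant: K8.

1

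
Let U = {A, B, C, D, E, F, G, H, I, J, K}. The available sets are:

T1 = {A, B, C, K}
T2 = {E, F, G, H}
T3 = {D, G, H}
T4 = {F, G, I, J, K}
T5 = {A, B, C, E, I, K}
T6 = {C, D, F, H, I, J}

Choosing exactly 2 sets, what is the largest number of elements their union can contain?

Choosing T5, T6 covers {A, B, C, D, E, F, H, I, J, K} — 10 elements.
No choice of 2 sets does better; here G is left uncovered.

10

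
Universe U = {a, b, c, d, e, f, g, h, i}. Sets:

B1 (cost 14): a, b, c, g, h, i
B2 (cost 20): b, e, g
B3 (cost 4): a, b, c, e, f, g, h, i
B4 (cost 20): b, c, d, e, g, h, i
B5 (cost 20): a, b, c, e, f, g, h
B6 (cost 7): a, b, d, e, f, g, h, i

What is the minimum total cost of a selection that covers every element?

B3, B6 cover every element at cost 4 + 7 = 11.
Any cover uses at least 2 sets; among all covering selections none totals below 11.

11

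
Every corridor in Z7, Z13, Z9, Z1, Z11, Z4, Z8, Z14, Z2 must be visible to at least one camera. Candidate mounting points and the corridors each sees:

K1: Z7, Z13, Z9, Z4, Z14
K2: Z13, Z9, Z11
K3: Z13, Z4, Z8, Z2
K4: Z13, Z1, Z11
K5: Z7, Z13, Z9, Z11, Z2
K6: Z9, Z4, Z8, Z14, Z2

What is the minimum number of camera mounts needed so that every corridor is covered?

K1, K3, K4 together cover {Z7, Z13, Z9, Z1, Z11, Z4, Z8, Z14, Z2} — every corridor.
No 2 of the 6 camera mounts cover everything (all 15 pairs fall short), so 3 is minimum.

3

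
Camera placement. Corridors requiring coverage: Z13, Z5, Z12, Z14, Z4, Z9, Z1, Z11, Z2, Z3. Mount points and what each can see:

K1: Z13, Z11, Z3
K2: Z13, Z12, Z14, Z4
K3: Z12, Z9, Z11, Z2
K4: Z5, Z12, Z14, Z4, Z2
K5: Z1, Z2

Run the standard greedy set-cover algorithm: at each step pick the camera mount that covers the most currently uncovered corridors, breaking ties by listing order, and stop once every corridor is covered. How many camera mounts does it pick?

Pick 1: K4 covers 5 new corridors (Z5, Z12, Z14, Z4, Z2).
Pick 2: K1 covers 3 new corridors (Z13, Z11, Z3).
Pick 3: K3 covers 1 new corridors (Z9).
Pick 4: K5 covers 1 new corridors (Z1).
Greedy uses 4 camera mounts.

4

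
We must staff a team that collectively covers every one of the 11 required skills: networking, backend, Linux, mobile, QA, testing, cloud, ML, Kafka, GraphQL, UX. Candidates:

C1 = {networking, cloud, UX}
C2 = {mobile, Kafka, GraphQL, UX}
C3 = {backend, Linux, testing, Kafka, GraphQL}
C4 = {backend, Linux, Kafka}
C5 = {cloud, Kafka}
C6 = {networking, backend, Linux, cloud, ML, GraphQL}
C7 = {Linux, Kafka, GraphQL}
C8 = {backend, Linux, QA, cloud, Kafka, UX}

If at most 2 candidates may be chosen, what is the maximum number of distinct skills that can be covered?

9

Choosing C2, C6 covers {networking, backend, Linux, mobile, cloud, ML, Kafka, GraphQL, UX} — 9 skills.
No choice of 2 candidates does better; here QA, testing are left uncovered.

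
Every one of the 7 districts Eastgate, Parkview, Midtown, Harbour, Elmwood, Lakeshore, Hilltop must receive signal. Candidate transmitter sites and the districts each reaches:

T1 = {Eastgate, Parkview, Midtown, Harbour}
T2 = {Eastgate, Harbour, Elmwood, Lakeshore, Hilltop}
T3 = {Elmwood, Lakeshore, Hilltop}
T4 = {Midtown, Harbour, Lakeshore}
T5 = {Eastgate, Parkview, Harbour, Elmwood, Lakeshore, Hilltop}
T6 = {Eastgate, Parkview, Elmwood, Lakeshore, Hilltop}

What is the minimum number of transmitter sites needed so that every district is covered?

T1, T2 together cover {Eastgate, Parkview, Midtown, Harbour, Elmwood, Lakeshore, Hilltop} — every district.
No single transmitter site contains all 7 districts, so 2 is optimal.

2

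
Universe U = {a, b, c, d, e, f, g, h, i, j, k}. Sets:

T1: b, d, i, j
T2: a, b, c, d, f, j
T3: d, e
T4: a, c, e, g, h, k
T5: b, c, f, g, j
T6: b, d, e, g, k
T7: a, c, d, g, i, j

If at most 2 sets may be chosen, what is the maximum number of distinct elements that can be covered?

Choosing T1, T4 covers {a, b, c, d, e, g, h, i, j, k} — 10 elements.
No choice of 2 sets does better; here f is left uncovered.

10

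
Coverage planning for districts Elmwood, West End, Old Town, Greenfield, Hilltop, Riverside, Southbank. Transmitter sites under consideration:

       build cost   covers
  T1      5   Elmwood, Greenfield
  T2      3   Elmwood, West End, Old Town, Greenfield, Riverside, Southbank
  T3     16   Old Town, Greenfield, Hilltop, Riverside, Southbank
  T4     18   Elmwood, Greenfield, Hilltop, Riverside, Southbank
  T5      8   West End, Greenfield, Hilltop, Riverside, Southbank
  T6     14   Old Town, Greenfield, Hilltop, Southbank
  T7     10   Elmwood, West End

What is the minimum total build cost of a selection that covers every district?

T2, T5 cover every district at build cost 3 + 8 = 11.
Any cover uses at least 2 transmitter sites; among all covering selections none totals below 11.

11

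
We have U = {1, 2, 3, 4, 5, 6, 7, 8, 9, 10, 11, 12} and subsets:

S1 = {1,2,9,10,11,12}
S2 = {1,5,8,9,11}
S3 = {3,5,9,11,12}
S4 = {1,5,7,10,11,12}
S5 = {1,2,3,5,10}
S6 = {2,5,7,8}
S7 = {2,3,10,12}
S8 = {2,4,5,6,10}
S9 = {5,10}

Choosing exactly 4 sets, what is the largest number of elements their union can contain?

12

Choosing S1, S3, S6, S8 covers {1, 2, 3, 4, 5, 6, 7, 8, 9, 10, 11, 12} — 12 elements.
That is all 12 elements.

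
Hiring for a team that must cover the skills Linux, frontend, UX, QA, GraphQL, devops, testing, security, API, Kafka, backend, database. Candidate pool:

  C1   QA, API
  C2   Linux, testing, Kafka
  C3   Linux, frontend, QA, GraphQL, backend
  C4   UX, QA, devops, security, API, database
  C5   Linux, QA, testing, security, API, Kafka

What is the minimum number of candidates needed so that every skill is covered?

3

C2, C3, C4 together cover {Linux, frontend, UX, QA, GraphQL, devops, testing, security, API, Kafka, backend, database} — every skill.
No 2 of the 5 candidates cover everything (all 10 pairs fall short), so 3 is minimum.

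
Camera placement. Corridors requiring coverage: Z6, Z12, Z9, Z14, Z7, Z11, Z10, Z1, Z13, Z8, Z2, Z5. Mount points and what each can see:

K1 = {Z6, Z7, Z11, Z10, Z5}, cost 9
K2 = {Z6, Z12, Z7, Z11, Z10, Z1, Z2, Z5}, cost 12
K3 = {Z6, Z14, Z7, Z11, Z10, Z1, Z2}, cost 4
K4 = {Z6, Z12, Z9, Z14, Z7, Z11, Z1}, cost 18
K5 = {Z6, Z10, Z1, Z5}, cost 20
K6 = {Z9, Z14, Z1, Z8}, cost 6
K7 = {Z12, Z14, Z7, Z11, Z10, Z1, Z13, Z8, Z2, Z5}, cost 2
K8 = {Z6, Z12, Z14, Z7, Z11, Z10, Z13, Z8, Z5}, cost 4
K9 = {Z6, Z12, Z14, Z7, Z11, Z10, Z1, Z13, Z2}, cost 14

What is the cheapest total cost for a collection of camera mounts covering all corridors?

12

K3, K6, K7 cover every corridor at cost 4 + 6 + 2 = 12.
Any cover uses at least 2 camera mounts; among all covering selections none totals below 12.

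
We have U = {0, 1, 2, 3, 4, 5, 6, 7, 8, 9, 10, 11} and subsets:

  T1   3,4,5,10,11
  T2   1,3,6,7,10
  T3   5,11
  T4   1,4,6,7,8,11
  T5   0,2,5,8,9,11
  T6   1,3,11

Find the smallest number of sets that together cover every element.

3

T1, T2, T5 together cover {0, 1, 2, 3, 4, 5, 6, 7, 8, 9, 10, 11} — every element.
No 2 of the 6 sets cover everything (all 15 pairs fall short), so 3 is minimum.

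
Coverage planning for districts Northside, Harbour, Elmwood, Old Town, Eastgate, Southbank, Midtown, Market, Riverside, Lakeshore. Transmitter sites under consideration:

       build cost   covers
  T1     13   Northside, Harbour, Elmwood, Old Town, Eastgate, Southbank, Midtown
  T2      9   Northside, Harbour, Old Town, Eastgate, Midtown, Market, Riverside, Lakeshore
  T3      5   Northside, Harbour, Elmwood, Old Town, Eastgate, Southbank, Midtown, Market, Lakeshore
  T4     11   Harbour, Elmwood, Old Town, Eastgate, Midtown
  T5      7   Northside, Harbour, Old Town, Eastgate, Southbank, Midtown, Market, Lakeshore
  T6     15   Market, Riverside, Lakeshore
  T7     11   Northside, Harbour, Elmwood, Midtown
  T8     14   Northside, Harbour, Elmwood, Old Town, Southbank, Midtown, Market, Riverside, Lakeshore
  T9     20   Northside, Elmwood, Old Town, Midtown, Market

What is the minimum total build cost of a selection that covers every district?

T2, T3 cover every district at build cost 9 + 5 = 14.
Any cover uses at least 2 transmitter sites; among all covering selections none totals below 14.

14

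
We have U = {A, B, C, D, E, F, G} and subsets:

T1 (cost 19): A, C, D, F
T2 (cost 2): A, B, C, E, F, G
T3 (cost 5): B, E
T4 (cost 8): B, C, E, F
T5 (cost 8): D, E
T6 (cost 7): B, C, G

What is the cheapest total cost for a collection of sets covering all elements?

10

T2, T5 cover every element at cost 2 + 8 = 10.
Any cover uses at least 2 sets; among all covering selections none totals below 10.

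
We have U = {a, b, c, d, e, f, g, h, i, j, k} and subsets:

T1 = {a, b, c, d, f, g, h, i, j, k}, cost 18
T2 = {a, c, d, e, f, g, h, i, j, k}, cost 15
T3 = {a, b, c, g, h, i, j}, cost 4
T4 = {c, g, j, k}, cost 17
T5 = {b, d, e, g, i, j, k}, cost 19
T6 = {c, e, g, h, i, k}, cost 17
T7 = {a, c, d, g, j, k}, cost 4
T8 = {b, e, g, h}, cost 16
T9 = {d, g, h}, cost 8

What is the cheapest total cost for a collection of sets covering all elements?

19

T2, T3 cover every element at cost 15 + 4 = 19.
Any cover uses at least 2 sets; among all covering selections none totals below 19.
Greedy by coverage-per-cost would pick T3, T7, T2 for 23 — worse than the optimum 19.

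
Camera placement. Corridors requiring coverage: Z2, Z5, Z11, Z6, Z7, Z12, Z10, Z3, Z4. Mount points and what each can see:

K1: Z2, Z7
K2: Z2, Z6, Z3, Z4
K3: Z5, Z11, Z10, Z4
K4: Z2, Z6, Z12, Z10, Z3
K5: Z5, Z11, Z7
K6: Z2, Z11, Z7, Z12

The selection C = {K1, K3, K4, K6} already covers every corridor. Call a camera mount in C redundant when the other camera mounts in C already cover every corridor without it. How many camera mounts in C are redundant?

2

Drop K1: the rest still cover every corridor — redundant.
Drop K3: Z5, Z4 uncovered — not redundant.
Drop K4: Z6, Z3 uncovered — not redundant.
Drop K6: the rest still cover every corridor — redundant.
2 redundant: K1, K6.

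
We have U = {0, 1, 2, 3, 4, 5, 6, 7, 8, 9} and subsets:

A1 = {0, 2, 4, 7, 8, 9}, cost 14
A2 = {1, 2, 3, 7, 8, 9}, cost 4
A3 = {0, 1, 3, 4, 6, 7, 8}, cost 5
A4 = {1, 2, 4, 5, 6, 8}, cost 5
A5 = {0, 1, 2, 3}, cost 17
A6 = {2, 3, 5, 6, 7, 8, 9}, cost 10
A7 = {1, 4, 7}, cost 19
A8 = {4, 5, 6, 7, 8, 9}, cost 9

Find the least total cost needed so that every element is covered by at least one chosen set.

A2, A3, A4 cover every element at cost 4 + 5 + 5 = 14.
Any cover uses at least 2 sets; among all covering selections none totals below 14.

14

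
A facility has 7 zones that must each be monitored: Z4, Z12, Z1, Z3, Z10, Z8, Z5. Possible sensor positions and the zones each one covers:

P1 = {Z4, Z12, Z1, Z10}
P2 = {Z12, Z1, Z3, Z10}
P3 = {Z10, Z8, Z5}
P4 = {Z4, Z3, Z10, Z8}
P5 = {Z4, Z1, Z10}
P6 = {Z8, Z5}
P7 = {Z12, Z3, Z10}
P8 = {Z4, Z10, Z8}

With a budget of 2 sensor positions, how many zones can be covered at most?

Choosing P1, P3 covers {Z4, Z12, Z1, Z10, Z8, Z5} — 6 zones.
No choice of 2 sensor positions does better; here Z3 is left uncovered.

6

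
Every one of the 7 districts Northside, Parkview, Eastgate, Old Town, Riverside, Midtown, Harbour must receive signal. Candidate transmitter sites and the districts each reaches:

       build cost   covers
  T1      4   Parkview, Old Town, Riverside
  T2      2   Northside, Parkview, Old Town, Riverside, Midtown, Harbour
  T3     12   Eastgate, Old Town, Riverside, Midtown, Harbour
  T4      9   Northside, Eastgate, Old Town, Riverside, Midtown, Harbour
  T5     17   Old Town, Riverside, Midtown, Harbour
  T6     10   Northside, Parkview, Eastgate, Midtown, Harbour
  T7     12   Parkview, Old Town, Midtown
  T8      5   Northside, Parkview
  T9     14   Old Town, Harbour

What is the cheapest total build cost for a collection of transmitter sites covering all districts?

11

T2, T4 cover every district at build cost 2 + 9 = 11.
Any cover uses at least 2 transmitter sites; among all covering selections none totals below 11.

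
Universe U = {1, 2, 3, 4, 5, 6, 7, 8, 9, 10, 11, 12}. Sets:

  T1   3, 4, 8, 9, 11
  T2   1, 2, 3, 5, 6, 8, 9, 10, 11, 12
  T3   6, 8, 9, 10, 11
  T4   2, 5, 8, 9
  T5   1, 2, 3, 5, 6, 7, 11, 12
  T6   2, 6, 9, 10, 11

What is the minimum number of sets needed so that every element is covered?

T1, T2, T5 together cover {1, 2, 3, 4, 5, 6, 7, 8, 9, 10, 11, 12} — every element.
No 2 of the 6 sets cover everything (all 15 pairs fall short), so 3 is minimum.

3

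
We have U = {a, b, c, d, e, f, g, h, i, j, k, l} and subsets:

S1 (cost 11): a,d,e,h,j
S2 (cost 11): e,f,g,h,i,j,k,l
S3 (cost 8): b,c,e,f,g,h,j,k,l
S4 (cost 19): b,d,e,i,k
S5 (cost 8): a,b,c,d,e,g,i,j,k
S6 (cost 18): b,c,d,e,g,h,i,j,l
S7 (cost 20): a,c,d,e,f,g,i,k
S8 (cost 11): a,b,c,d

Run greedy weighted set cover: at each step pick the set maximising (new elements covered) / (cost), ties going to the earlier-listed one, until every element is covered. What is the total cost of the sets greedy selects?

Pick 1: S3 adds 9 new (b, c, e, f, g, h, j, k, l) at cost 8 (ratio 9/8).
Pick 2: S5 adds 3 new (a, d, i) at cost 8 (ratio 3/8).
Greedy total cost: 8 + 8 = 16.

16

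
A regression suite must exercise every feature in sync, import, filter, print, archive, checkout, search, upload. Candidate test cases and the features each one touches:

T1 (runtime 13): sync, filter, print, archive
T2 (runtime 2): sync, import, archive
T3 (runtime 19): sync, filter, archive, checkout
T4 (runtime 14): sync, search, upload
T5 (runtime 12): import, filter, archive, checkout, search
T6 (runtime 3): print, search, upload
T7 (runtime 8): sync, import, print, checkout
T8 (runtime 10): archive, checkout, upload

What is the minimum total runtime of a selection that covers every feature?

17

T2, T5, T6 cover every feature at runtime 2 + 12 + 3 = 17.
Any cover uses at least 3 test cases; among all covering selections none totals below 17.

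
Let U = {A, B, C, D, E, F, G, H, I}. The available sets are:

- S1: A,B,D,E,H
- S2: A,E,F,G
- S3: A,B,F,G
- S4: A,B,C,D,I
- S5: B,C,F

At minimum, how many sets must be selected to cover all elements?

3

S1, S2, S4 together cover {A, B, C, D, E, F, G, H, I} — every element.
No 2 of the 5 sets cover everything (all 10 pairs fall short), so 3 is minimum.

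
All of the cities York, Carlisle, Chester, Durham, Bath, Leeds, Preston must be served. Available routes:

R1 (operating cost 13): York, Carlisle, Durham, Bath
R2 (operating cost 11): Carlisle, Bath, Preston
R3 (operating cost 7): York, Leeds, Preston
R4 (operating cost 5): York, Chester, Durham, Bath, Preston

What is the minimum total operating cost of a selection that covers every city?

R2, R3, R4 cover every city at operating cost 11 + 7 + 5 = 23.
Any cover uses at least 3 routes; among all covering selections none totals below 23.

23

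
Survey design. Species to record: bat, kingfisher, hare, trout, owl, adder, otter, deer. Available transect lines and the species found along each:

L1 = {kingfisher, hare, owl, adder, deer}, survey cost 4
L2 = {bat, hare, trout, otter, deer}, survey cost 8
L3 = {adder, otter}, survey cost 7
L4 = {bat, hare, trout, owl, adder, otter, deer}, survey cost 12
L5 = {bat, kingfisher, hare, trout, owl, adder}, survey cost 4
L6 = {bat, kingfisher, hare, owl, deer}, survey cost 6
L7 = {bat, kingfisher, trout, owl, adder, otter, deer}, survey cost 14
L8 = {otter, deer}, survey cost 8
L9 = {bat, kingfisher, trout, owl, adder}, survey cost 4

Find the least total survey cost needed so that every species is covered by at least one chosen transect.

12

L1, L2 cover every species at survey cost 4 + 8 = 12.
Any cover uses at least 2 transects; among all covering selections none totals below 12.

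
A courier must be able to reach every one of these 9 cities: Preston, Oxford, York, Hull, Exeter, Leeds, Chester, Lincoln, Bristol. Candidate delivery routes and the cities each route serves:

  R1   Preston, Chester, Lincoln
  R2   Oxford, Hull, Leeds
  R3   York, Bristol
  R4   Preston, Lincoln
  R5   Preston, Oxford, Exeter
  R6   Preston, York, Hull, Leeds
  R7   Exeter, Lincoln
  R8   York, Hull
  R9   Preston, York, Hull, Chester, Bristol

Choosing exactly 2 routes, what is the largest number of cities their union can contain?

7

Choosing R2, R9 covers {Preston, Oxford, York, Hull, Leeds, Chester, Bristol} — 7 cities.
No choice of 2 routes does better; here Exeter, Lincoln are left uncovered.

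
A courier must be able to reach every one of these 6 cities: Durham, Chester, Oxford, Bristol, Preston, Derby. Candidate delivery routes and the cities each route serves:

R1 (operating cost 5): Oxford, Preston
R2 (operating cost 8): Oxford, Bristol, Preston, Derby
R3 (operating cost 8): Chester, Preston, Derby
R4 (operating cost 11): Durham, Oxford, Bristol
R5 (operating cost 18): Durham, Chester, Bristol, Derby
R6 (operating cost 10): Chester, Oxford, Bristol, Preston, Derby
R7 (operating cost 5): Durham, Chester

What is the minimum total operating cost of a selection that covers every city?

R2, R7 cover every city at operating cost 8 + 5 = 13.
Any cover uses at least 2 routes; among all covering selections none totals below 13.

13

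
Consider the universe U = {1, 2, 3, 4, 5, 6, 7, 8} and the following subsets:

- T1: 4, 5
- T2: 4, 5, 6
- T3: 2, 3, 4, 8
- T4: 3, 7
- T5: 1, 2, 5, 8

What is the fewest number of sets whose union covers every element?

T2, T4, T5 together cover {1, 2, 3, 4, 5, 6, 7, 8} — every element.
No 2 of the 5 sets cover everything (all 10 pairs fall short), so 3 is minimum.

3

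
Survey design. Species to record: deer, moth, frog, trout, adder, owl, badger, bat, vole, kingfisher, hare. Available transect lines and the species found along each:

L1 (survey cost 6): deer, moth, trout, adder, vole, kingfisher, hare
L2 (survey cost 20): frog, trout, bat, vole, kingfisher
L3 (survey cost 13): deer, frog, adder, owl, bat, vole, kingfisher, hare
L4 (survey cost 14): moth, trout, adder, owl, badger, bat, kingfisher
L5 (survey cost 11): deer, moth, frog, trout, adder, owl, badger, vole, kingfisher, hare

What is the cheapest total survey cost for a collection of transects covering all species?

24

L3, L5 cover every species at survey cost 13 + 11 = 24.
Any cover uses at least 2 transects; among all covering selections none totals below 24.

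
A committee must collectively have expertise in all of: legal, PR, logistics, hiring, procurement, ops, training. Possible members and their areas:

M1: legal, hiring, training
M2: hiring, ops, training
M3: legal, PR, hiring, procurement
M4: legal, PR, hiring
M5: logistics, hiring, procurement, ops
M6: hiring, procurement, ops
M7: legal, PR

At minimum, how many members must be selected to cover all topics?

3

M1, M3, M5 together cover {legal, PR, logistics, hiring, procurement, ops, training} — every topic.
No 2 of the 7 members cover everything (all 21 pairs fall short), so 3 is minimum.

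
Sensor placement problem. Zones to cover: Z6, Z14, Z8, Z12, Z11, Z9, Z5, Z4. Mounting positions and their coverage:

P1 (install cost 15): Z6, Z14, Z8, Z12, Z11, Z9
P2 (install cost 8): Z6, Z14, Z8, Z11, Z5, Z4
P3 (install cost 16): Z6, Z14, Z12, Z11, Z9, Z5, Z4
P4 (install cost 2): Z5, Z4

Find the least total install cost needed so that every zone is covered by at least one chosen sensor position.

P1, P4 cover every zone at install cost 15 + 2 = 17.
Any cover uses at least 2 sensor positions; among all covering selections none totals below 17.

17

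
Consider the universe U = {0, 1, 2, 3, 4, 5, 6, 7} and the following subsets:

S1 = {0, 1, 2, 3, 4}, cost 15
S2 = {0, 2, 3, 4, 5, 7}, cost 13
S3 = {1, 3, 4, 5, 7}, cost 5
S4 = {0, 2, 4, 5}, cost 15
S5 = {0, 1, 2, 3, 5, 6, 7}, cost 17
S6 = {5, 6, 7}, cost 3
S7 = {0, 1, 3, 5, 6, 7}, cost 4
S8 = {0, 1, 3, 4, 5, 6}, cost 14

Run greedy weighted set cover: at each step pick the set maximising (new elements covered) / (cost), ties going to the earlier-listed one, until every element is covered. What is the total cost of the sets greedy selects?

22

Pick 1: S7 adds 6 new (0, 1, 3, 5, 6, 7) at cost 4 (ratio 6/4).
Pick 2: S3 adds 1 new (4) at cost 5 (ratio 1/5).
Pick 3: S2 adds 1 new (2) at cost 13 (ratio 1/13).
Greedy total cost: 4 + 5 + 13 = 22. (The true optimum is 17, so greedy overshoots here.)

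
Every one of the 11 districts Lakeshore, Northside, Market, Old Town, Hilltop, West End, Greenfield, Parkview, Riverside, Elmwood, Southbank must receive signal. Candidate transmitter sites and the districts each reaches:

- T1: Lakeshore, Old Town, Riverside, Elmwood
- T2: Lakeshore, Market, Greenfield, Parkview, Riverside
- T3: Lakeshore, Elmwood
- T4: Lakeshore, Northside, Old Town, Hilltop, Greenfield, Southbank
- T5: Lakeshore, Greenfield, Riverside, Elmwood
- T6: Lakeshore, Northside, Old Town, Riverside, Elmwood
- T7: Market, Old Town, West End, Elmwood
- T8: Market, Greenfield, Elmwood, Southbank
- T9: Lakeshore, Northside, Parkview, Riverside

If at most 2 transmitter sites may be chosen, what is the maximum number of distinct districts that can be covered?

Choosing T2, T4 covers {Lakeshore, Northside, Market, Old Town, Hilltop, Greenfield, Parkview, Riverside, Southbank} — 9 districts.
No choice of 2 transmitter sites does better; here West End, Elmwood are left uncovered.

9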